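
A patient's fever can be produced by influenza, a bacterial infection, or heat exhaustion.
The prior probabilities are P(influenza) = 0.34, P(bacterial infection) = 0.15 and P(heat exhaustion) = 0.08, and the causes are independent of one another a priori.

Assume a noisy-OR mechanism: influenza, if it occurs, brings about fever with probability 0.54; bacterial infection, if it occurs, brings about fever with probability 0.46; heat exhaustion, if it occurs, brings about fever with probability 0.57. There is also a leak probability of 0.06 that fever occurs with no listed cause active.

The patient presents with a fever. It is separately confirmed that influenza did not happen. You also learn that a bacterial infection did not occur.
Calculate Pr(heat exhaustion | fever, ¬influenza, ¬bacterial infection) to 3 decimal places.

Under noisy-OR, P(fever | causes) = 1 − (1−0.06)·∏(1−qᵢ) over the active causes.
Enumerate both values of heat exhaustion and weight by the priors:
  P(fever | ¬influenza, ¬bacterial infection) = 0.06·0.92 + 0.5958·0.08
        = 0.055200 + 0.047664 = 0.102864
The terms with heat exhaustion present sum to 0.047664, so
  P(heat exhaustion | fever, ¬influenza, ¬bacterial infection) = 0.047664 / 0.102864 ≈ 0.463

Pr(heat exhaustion | fever, ¬influenza, ¬bacterial infection) ≈ 0.463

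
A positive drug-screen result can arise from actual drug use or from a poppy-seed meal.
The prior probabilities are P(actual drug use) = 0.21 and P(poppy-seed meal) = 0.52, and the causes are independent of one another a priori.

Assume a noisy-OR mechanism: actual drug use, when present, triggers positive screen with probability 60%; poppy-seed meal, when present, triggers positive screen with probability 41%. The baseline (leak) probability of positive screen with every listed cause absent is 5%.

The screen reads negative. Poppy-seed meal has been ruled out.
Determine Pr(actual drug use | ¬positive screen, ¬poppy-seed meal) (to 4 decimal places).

Under noisy-OR, P(positive screen | causes) = 1 − (1−0.05)·∏(1−qᵢ) over the active causes.
Sum P(¬positive screen|·) weighted by the priors over both values of actual drug use:
  P(¬positive screen | ¬poppy-seed meal) = 0.95*0.79 + 0.38*0.21
        = 0.750500 + 0.079800 = 0.830300
The terms with actual drug use present sum to 0.079800, so
  P(actual drug use | ¬positive screen, ¬poppy-seed meal) = 0.079800 / 0.830300 ≈ 0.0961

Pr(actual drug use | ¬positive screen, ¬poppy-seed meal) ≈ 0.0961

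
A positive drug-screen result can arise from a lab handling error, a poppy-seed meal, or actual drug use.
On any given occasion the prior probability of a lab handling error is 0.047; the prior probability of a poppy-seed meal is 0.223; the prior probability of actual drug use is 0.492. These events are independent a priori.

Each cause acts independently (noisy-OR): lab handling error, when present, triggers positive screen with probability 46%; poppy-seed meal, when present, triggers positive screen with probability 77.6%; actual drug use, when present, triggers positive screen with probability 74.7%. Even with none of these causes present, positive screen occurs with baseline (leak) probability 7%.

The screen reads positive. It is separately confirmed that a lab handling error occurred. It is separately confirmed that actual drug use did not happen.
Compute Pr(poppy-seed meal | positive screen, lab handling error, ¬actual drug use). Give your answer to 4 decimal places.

Under noisy-OR, P(positive screen | causes) = 1 − (1−0.07)·∏(1−qᵢ) over the active causes.
P(positive screen | lab handling error, ¬actual drug use) = 0.4978·0.777 + 0.887507·0.223 = 0.386791 + 0.197914 = 0.584705
Restricting to configurations with poppy-seed meal present: 0.887507·0.223 = 0.197914.
Hence the posterior is 0.197914/0.584705 ≈ 0.3385.

Pr(poppy-seed meal | positive screen, lab handling error, ¬actual drug use) ≈ 0.3385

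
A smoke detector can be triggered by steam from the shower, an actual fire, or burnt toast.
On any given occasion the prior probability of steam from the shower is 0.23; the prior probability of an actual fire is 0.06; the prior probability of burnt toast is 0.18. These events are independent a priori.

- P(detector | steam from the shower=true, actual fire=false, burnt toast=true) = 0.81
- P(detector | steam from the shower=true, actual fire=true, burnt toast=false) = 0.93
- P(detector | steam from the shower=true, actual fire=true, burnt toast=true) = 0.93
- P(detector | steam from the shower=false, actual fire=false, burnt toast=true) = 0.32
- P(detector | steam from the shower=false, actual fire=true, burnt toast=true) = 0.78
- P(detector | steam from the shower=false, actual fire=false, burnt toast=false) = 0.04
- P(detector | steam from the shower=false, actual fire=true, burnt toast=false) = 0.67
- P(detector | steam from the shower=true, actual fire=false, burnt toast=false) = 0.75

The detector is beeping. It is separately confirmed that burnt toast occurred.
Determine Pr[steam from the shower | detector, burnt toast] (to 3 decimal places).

Sum P(detector|·) weighted by the priors over the 4 (steam from the shower, actual fire) configurations:
  P(detector | burnt toast) = 0.32*0.77*0.94 + 0.78*0.77*0.06 + 0.81*0.23*0.94 + 0.93*0.23*0.06
        = 0.231616 + 0.036036 + 0.175122 + 0.012834 = 0.455608
Configurations with steam from the shower contribute 0.187956, so
  P(steam from the shower | detector, burnt toast) = 0.187956 / 0.455608 ≈ 0.413

Pr[steam from the shower | detector, burnt toast] ≈ 0.413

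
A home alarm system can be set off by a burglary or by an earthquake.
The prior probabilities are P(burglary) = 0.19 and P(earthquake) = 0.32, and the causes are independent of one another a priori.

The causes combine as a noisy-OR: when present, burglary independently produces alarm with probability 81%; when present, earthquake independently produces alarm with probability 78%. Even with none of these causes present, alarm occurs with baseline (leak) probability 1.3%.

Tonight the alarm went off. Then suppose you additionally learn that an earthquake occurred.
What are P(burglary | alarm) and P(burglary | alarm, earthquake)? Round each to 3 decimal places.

P(burglary | alarm) ≈ 0.437; P(burglary | alarm, earthquake) ≈ 0.223

Under noisy-OR, P(alarm | causes) = 1 − (1−0.013)·∏(1−qᵢ) over the active causes.
Enumerate the 4 (burglary, earthquake) configurations and weight by the priors:
  P(alarm) = 0.013·0.81·0.68 + 0.78286·0.81·0.32 + 0.81247·0.19·0.68 + 0.958743·0.19·0.32
        = 0.007160 + 0.202917 + 0.104971 + 0.058292 = 0.373340
Keeping only the burglary-present terms gives 0.163263, so
  P(burglary | alarm) = 0.163263 / 0.373340 ≈ 0.437

Now also conditioning on earthquake=true:
For the numerator, keep only burglary=true terms: 0.958743*0.19 = 0.182161
The normalizing constant is 0.78286*0.81 + 0.958743*0.19 = 0.816278
Posterior = 0.182161 / 0.816278 ≈ 0.223
The drop from 0.437 to 0.223 is the explaining-away (discounting) effect.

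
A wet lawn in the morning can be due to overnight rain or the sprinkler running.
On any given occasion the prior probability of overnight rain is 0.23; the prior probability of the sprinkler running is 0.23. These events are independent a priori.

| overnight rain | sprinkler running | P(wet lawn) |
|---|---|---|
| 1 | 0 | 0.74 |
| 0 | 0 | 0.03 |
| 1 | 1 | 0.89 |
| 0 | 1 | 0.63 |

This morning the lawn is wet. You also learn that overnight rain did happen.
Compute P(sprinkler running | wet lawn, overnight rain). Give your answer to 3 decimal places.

For the numerator, keep only sprinkler running=true terms: 0.89*0.23 = 0.204700
The normalizing constant is 0.74*0.77 + 0.89*0.23 = 0.774500
P(sprinkler running | wet lawn, overnight rain) = 0.204700/0.774500 ≈ 0.264

P(sprinkler running | wet lawn, overnight rain) ≈ 0.264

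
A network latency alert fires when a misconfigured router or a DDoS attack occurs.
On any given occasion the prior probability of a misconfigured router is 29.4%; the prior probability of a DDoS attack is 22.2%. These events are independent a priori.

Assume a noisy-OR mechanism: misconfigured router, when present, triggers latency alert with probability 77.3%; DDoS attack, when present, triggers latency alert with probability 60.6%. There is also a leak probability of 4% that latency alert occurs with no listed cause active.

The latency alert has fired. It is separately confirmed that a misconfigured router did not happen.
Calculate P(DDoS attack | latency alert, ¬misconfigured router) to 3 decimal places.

P(DDoS attack | latency alert, ¬misconfigured router) ≈ 0.816

Under noisy-OR, P(latency alert | causes) = 1 − (1−0.04)·∏(1−qᵢ) over the active causes.
P(latency alert | ¬misconfigured router) = 0.04*0.778 + 0.62176*0.222 = 0.031120 + 0.138031 = 0.169151
The DDoS attack-present share is 0.62176*0.222 = 0.138031.
So P(DDoS attack | latency alert, ¬misconfigured router) = 0.138031/0.169151 ≈ 0.816.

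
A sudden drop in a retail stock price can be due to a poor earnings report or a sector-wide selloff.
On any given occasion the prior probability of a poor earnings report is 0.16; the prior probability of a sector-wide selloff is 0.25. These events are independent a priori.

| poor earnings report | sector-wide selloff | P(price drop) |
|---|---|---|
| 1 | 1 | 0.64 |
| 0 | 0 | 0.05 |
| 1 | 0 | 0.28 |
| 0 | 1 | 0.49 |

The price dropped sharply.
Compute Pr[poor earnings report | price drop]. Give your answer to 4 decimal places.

Pr[poor earnings report | price drop] ≈ 0.3058

Sum P(price drop|·) weighted by the priors over the 4 (poor earnings report, sector-wide selloff) configurations:
  P(price drop) = 0.05×0.84×0.75 + 0.49×0.84×0.25 + 0.28×0.16×0.75 + 0.64×0.16×0.25
        = 0.031500 + 0.102900 + 0.033600 + 0.025600 = 0.193600
Configurations with poor earnings report contribute 0.059200, so
  P(poor earnings report | price drop) = 0.059200 / 0.193600 ≈ 0.3058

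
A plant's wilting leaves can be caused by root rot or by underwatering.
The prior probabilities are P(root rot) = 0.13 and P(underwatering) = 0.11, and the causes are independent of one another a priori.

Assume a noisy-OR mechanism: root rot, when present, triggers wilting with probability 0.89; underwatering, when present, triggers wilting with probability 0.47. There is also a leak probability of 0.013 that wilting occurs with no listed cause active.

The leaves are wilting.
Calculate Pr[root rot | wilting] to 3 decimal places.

Pr[root rot | wilting] ≈ 0.677

Under noisy-OR, P(wilting | causes) = 1 − (1−0.013)·∏(1−qᵢ) over the active causes.
P(wilting) = 0.013·0.87·0.89 + 0.47689·0.87·0.11 + 0.89143·0.13·0.89 + 0.942458·0.13·0.11 = 0.010066 + 0.045638 + 0.103138 + 0.013477 = 0.172319
Restricting to configurations with root rot present: 0.103138 + 0.013477 = 0.116615.
So P(root rot | wilting) = 0.116615/0.172319 ≈ 0.677.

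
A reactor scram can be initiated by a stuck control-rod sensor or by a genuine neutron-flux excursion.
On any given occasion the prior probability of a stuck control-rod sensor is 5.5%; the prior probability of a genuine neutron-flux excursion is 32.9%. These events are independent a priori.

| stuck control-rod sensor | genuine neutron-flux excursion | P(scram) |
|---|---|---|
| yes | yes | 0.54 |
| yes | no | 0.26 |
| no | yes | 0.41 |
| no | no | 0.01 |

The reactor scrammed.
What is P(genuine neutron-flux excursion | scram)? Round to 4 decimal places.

P(scram) = 0.01×0.945×0.671 + 0.41×0.945×0.329 + 0.26×0.055×0.671 + 0.54×0.055×0.329 = 0.006341 + 0.127471 + 0.009595 + 0.009771 = 0.153178
Restricting to configurations with genuine neutron-flux excursion present: 0.127471 + 0.009771 = 0.137242.
P(genuine neutron-flux excursion | scram) = 0.137242 / 0.153178 ≈ 0.8960

P(genuine neutron-flux excursion | scram) ≈ 0.8960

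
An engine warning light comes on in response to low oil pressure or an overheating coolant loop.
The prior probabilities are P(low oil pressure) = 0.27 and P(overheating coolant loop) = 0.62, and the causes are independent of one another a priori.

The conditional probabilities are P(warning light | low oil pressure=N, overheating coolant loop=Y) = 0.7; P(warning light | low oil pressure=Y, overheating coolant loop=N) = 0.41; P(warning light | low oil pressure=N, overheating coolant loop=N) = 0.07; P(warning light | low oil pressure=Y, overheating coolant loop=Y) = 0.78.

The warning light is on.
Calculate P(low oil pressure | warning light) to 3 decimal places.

P(low oil pressure | warning light) ≈ 0.339

Sum P(warning light|·) weighted by the priors over the 4 (low oil pressure, overheating coolant loop) configurations:
  P(warning light) = 0.07×0.73×0.38 + 0.7×0.73×0.62 + 0.41×0.27×0.38 + 0.78×0.27×0.62
        = 0.019418 + 0.316820 + 0.042066 + 0.130572 = 0.508876
Keeping only the low oil pressure-present terms gives 0.172638, so
  P(low oil pressure | warning light) = 0.172638 / 0.508876 ≈ 0.339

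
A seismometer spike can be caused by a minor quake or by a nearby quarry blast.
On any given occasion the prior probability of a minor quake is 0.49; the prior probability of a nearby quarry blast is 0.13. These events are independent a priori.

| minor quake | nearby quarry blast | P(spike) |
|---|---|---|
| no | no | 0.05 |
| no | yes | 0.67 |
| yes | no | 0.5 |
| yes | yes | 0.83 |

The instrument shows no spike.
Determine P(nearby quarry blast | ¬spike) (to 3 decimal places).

P(¬spike) = 0.95*0.51*0.87 + 0.33*0.51*0.13 + 0.5*0.49*0.87 + 0.17*0.49*0.13 = 0.421515 + 0.021879 + 0.213150 + 0.010829 = 0.667373
Restricting to configurations with nearby quarry blast present: 0.021879 + 0.010829 = 0.032708.
Hence the posterior is 0.032708/0.667373 ≈ 0.049.

P(nearby quarry blast | ¬spike) ≈ 0.049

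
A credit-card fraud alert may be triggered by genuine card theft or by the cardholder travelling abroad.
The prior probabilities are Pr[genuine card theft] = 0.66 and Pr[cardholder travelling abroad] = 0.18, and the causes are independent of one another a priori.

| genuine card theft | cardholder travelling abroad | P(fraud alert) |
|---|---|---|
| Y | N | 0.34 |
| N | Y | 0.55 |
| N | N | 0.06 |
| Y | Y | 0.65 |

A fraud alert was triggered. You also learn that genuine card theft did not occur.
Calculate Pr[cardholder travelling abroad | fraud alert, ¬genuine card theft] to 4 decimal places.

P(fraud alert | ¬genuine card theft) = 0.06×0.82 + 0.55×0.18 = 0.049200 + 0.099000 = 0.148200
Of this, 0.099000 comes from 0.55×0.18 (the cardholder travelling abroad=true cases).
Hence the posterior is 0.099000/0.148200 ≈ 0.6680.

Pr[cardholder travelling abroad | fraud alert, ¬genuine card theft] ≈ 0.6680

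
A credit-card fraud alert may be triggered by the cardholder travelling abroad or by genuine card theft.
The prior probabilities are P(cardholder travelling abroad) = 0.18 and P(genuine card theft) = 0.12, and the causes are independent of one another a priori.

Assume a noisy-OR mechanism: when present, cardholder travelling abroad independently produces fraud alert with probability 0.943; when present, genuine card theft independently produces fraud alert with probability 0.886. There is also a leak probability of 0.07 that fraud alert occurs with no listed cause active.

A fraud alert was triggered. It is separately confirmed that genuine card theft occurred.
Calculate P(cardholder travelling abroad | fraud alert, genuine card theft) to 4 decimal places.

P(cardholder travelling abroad | fraud alert, genuine card theft) ≈ 0.1962

Under noisy-OR, P(fraud alert | causes) = 1 − (1−0.07)·∏(1−qᵢ) over the active causes.
Enumerate both values of cardholder travelling abroad and weight by the priors:
  P(fraud alert | genuine card theft) = 0.89398·0.82 + 0.993957·0.18
        = 0.733064 + 0.178912 = 0.911976
Configurations with cardholder travelling abroad contribute 0.178912, so
  P(cardholder travelling abroad | fraud alert, genuine card theft) = 0.178912 / 0.911976 ≈ 0.1962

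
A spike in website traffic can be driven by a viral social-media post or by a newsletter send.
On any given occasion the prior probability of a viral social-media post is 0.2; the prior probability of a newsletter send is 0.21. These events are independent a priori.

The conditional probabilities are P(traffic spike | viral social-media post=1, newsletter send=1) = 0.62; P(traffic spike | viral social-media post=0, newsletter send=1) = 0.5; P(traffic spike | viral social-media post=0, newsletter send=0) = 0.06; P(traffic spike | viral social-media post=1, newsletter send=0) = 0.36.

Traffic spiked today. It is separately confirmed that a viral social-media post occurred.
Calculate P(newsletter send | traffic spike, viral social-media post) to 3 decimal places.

P(newsletter send | traffic spike, viral social-media post) ≈ 0.314

P(traffic spike | viral social-media post) = 0.36×0.79 + 0.62×0.21 = 0.284400 + 0.130200 = 0.414600
The newsletter send-present share is 0.62×0.21 = 0.130200.
Hence the posterior is 0.130200/0.414600 ≈ 0.314.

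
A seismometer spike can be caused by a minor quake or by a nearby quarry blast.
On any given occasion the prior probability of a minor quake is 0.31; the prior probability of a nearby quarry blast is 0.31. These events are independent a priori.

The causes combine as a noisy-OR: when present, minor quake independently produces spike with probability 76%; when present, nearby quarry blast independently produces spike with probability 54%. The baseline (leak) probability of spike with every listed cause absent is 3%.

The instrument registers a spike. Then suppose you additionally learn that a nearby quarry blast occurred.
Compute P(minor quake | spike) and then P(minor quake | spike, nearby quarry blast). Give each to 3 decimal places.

P(minor quake | spike) ≈ 0.653; P(minor quake | spike, nearby quarry blast) ≈ 0.420

Under noisy-OR, P(spike | causes) = 1 − (1−0.03)·∏(1−qᵢ) over the active causes.
Sum P(spike|·) weighted by the priors over the 4 (minor quake, nearby quarry blast) configurations:
  P(spike) = 0.03*0.69*0.69 + 0.5538*0.69*0.31 + 0.7672*0.31*0.69 + 0.892912*0.31*0.31
        = 0.014283 + 0.118458 + 0.164104 + 0.085809 = 0.382654
Configurations with minor quake contribute 0.249913, so
  P(minor quake | spike) = 0.249913 / 0.382654 ≈ 0.653

With the extra evidence:
P(spike | nearby quarry blast) = 0.5538·0.69 + 0.892912·0.31 = 0.382122 + 0.276803 = 0.658925
Restricting to configurations with minor quake present: 0.892912·0.31 = 0.276803.
P(minor quake | spike, nearby quarry blast) = 0.276803 / 0.658925 ≈ 0.420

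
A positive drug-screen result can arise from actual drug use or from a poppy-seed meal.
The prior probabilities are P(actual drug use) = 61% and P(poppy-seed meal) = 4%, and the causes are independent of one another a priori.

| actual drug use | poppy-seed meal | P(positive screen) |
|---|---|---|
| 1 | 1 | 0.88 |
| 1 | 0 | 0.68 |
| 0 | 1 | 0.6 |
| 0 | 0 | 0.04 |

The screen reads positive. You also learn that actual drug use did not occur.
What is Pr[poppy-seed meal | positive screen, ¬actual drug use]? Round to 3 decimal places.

Pr[poppy-seed meal | positive screen, ¬actual drug use] ≈ 0.385

By total probability over both values of poppy-seed meal:
  P(positive screen | ¬actual drug use) = 0.04·0.96 + 0.6·0.04
        = 0.038400 + 0.024000 = 0.062400
Keeping only the poppy-seed meal-present terms gives 0.024000, so
  P(poppy-seed meal | positive screen, ¬actual drug use) = 0.024000 / 0.062400 ≈ 0.385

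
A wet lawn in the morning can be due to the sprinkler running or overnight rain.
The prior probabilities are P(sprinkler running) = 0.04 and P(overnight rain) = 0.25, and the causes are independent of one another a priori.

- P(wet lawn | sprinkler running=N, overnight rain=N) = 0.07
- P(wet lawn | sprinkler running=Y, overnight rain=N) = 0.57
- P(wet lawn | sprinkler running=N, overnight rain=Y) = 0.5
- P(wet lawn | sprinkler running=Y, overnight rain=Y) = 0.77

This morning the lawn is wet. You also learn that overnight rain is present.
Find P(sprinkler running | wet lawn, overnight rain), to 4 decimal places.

Weight on sprinkler running=true, given the evidence: 0.77·0.04 = 0.030800
The normalizing constant is 0.5·0.96 + 0.77·0.04 = 0.510800
P(sprinkler running | wet lawn, overnight rain) = 0.030800/0.510800 ≈ 0.0603

P(sprinkler running | wet lawn, overnight rain) ≈ 0.0603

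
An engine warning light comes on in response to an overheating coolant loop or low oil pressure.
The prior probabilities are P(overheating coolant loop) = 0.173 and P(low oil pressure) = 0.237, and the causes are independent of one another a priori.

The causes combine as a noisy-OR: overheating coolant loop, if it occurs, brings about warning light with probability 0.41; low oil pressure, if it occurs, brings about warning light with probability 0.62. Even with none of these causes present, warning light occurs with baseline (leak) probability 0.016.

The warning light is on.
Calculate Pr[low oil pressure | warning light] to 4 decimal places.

Under noisy-OR, P(warning light | causes) = 1 − (1−0.016)·∏(1−qᵢ) over the active causes.
Weight on low oil pressure=true, given the evidence: 0.122711 + 0.031956 = 0.154667
Denominator P(warning light): 0.016·0.827·0.763 + 0.62608·0.827·0.237 + 0.41944·0.173·0.763 + 0.779387·0.173·0.237 = 0.220129
Posterior = 0.154667 / 0.220129 ≈ 0.7026

Pr[low oil pressure | warning light] ≈ 0.7026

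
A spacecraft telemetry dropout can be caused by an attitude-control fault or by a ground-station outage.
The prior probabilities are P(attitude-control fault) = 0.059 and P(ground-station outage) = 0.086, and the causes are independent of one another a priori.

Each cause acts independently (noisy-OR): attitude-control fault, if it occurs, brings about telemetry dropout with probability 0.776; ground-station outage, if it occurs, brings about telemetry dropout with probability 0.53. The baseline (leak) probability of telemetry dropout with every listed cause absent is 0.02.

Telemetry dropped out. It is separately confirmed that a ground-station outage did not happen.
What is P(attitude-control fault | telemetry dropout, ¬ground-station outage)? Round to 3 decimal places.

Under noisy-OR, P(telemetry dropout | causes) = 1 − (1−0.02)·∏(1−qᵢ) over the active causes.
By total probability over both values of attitude-control fault:
  P(telemetry dropout | ¬ground-station outage) = 0.02·0.941 + 0.78048·0.059
        = 0.018820 + 0.046048 = 0.064868
The terms with attitude-control fault present sum to 0.046048, so
  P(attitude-control fault | telemetry dropout, ¬ground-station outage) = 0.046048 / 0.064868 ≈ 0.710

P(attitude-control fault | telemetry dropout, ¬ground-station outage) ≈ 0.710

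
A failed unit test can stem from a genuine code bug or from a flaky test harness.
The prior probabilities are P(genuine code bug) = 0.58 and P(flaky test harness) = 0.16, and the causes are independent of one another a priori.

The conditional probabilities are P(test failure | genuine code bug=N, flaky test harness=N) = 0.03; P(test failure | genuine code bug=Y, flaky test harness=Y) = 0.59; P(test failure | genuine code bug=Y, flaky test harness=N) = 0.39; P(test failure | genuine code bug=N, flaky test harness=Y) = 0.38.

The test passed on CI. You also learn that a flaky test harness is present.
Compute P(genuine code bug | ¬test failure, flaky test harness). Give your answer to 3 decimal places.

P(¬test failure | flaky test harness) = 0.62*0.42 + 0.41*0.58 = 0.260400 + 0.237800 = 0.498200
Of this, 0.237800 comes from 0.41*0.58 (the genuine code bug=true cases).
So P(genuine code bug | ¬test failure, flaky test harness) = 0.237800/0.498200 ≈ 0.477.

P(genuine code bug | ¬test failure, flaky test harness) ≈ 0.477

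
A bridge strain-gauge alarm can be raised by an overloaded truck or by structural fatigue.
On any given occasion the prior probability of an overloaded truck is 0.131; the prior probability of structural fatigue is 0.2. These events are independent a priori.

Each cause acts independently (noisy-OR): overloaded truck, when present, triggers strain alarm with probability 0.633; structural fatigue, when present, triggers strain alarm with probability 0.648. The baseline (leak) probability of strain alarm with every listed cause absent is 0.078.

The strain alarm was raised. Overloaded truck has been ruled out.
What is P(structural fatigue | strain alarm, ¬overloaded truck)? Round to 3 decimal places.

Under noisy-OR, P(strain alarm | causes) = 1 − (1−0.078)·∏(1−qᵢ) over the active causes.
P(strain alarm | ¬overloaded truck) = 0.078·0.8 + 0.675456·0.2 = 0.062400 + 0.135091 = 0.197491
The structural fatigue-present share is 0.675456·0.2 = 0.135091.
So P(structural fatigue | strain alarm, ¬overloaded truck) = 0.135091/0.197491 ≈ 0.684.

P(structural fatigue | strain alarm, ¬overloaded truck) ≈ 0.684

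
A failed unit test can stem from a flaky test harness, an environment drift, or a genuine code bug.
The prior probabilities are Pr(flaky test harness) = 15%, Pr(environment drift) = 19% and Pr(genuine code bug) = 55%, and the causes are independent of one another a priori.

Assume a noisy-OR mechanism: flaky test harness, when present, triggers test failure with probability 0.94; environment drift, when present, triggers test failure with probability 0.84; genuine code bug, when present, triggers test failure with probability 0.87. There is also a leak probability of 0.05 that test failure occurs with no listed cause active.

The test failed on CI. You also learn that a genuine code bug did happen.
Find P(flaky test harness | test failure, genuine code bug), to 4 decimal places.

P(flaky test harness | test failure, genuine code bug) ≈ 0.1637

Under noisy-OR, P(test failure | causes) = 1 − (1−0.05)·∏(1−qᵢ) over the active causes.
Sum P(test failure|·) weighted by the priors over the 4 (flaky test harness, environment drift) configurations:
  P(test failure | genuine code bug) = 0.8765*0.85*0.81 + 0.98024*0.85*0.19 + 0.99259*0.15*0.81 + 0.998814*0.15*0.19
        = 0.603470 + 0.158309 + 0.120600 + 0.028466 = 0.910845
The terms with flaky test harness present sum to 0.149066, so
  P(flaky test harness | test failure, genuine code bug) = 0.149066 / 0.910845 ≈ 0.1637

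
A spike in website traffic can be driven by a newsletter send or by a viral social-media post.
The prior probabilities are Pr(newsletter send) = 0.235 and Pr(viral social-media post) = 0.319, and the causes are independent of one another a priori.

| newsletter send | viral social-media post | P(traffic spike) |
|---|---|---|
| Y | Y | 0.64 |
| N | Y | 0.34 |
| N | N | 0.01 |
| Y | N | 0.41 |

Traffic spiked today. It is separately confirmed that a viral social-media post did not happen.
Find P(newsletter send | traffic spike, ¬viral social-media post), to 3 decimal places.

For the numerator, keep only newsletter send=true terms: 0.41*0.235 = 0.096350
The normalizing constant is 0.01*0.765 + 0.41*0.235 = 0.104000
Posterior = 0.096350 / 0.104000 ≈ 0.926

P(newsletter send | traffic spike, ¬viral social-media post) ≈ 0.926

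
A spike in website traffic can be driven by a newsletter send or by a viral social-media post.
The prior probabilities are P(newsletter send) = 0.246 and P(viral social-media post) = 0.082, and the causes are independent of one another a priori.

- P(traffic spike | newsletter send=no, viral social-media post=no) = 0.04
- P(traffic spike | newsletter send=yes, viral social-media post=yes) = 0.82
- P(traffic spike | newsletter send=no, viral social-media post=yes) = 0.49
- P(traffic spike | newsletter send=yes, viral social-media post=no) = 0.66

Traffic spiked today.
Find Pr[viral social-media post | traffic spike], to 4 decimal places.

Sum P(traffic spike|·) weighted by the priors over the 4 (newsletter send, viral social-media post) configurations:
  P(traffic spike) = 0.04*0.754*0.918 + 0.49*0.754*0.082 + 0.66*0.246*0.918 + 0.82*0.246*0.082
        = 0.027687 + 0.030296 + 0.149046 + 0.016541 = 0.223570
Keeping only the viral social-media post-present terms gives 0.046837, so
  P(viral social-media post | traffic spike) = 0.046837 / 0.223570 ≈ 0.2095

Pr[viral social-media post | traffic spike] ≈ 0.2095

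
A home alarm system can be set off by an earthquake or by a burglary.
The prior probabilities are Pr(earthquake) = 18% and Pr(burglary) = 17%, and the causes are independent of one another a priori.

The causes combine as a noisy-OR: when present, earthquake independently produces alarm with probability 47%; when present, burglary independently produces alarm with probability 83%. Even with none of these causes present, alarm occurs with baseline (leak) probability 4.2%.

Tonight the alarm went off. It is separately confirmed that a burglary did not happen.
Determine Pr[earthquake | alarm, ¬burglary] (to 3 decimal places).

Under noisy-OR, P(alarm | causes) = 1 − (1−0.042)·∏(1−qᵢ) over the active causes.
Enumerate both values of earthquake and weight by the priors:
  P(alarm | ¬burglary) = 0.042·0.82 + 0.49226·0.18
        = 0.034440 + 0.088607 = 0.123047
Configurations with earthquake contribute 0.088607, so
  P(earthquake | alarm, ¬burglary) = 0.088607 / 0.123047 ≈ 0.720

Pr[earthquake | alarm, ¬burglary] ≈ 0.720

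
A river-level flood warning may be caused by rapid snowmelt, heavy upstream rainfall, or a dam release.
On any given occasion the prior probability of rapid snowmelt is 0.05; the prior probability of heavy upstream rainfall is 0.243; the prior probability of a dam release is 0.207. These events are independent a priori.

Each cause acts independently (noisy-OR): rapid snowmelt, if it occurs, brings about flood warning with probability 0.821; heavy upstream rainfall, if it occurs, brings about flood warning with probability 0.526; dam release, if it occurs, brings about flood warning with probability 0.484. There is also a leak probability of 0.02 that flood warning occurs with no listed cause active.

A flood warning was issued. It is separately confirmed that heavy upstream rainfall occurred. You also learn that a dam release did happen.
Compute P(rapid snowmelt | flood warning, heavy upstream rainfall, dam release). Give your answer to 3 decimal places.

P(rapid snowmelt | flood warning, heavy upstream rainfall, dam release) ≈ 0.062

Under noisy-OR, P(flood warning | causes) = 1 − (1−0.02)·∏(1−qᵢ) over the active causes.
P(flood warning | heavy upstream rainfall, dam release) = 0.760308*0.95 + 0.957095*0.05 = 0.722293 + 0.047855 = 0.770148
Of this, 0.047855 comes from 0.957095*0.05 (the rapid snowmelt=true cases).
So P(rapid snowmelt | flood warning, heavy upstream rainfall, dam release) = 0.047855/0.770148 ≈ 0.062.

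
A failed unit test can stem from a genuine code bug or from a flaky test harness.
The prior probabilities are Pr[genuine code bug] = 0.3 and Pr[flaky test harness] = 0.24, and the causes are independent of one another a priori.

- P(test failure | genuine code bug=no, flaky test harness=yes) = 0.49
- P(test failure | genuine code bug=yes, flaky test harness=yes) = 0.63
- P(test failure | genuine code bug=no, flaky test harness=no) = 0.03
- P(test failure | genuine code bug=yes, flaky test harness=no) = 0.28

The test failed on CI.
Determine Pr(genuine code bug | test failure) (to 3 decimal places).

P(test failure) = 0.03*0.7*0.76 + 0.49*0.7*0.24 + 0.28*0.3*0.76 + 0.63*0.3*0.24 = 0.015960 + 0.082320 + 0.063840 + 0.045360 = 0.207480
Restricting to configurations with genuine code bug present: 0.063840 + 0.045360 = 0.109200.
Hence the posterior is 0.109200/0.207480 ≈ 0.526.

Pr(genuine code bug | test failure) ≈ 0.526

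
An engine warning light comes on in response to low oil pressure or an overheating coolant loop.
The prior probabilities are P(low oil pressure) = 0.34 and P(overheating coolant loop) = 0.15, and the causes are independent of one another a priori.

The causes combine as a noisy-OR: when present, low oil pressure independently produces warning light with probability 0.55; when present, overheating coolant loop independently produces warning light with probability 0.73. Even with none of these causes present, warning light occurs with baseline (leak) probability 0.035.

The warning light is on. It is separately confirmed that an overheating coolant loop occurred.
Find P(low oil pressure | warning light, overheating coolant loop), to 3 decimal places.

Under noisy-OR, P(warning light | causes) = 1 − (1−0.035)·∏(1−qᵢ) over the active causes.
For the numerator, keep only low oil pressure=true terms: 0.882753*0.34 = 0.300136
Normalizer over all consistent configurations: 0.73945*0.66 + 0.882753*0.34 = 0.788173
Posterior = 0.300136 / 0.788173 ≈ 0.381

P(low oil pressure | warning light, overheating coolant loop) ≈ 0.381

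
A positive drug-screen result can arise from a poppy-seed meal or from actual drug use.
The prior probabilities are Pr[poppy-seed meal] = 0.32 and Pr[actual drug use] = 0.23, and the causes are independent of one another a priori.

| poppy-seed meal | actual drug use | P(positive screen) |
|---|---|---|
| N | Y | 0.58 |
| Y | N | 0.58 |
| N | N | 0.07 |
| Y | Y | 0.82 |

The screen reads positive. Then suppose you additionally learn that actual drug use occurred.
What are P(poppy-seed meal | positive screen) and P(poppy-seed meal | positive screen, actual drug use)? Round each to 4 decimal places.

Weight on poppy-seed meal=true, given the evidence: 0.142912 + 0.060352 = 0.203264
Denominator P(positive screen): 0.07*0.68*0.77 + 0.58*0.68*0.23 + 0.58*0.32*0.77 + 0.82*0.32*0.23 = 0.330628
Posterior = 0.203264 / 0.330628 ≈ 0.6148

Now also conditioning on actual drug use=true:
P(positive screen | actual drug use) = 0.58×0.68 + 0.82×0.32 = 0.394400 + 0.262400 = 0.656800
Restricting to configurations with poppy-seed meal present: 0.82×0.32 = 0.262400.
Hence the posterior is 0.262400/0.656800 ≈ 0.3995.

P(poppy-seed meal | positive screen) ≈ 0.6148; P(poppy-seed meal | positive screen, actual drug use) ≈ 0.3995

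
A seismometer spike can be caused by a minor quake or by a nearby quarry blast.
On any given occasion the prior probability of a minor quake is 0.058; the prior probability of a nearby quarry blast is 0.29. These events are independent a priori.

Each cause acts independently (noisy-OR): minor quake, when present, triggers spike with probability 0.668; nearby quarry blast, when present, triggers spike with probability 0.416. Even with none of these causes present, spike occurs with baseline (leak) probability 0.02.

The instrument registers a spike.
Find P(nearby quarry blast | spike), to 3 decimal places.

Under noisy-OR, P(spike | causes) = 1 − (1−0.02)·∏(1−qᵢ) over the active causes.
P(spike) = 0.02×0.942×0.71 + 0.42768×0.942×0.29 + 0.67464×0.058×0.71 + 0.80999×0.058×0.29 = 0.013376 + 0.116834 + 0.027782 + 0.013624 = 0.171616
Restricting to configurations with nearby quarry blast present: 0.116834 + 0.013624 = 0.130458.
So P(nearby quarry blast | spike) = 0.130458/0.171616 ≈ 0.760.

P(nearby quarry blast | spike) ≈ 0.760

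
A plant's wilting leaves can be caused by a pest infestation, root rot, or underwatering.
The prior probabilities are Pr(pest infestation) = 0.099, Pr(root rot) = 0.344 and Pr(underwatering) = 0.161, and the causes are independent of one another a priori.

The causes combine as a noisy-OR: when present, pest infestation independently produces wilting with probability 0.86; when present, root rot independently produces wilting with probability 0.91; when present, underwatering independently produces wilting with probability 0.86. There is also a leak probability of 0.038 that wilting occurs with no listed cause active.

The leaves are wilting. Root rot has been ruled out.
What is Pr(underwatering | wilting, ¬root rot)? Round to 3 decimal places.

Under noisy-OR, P(wilting | causes) = 1 − (1−0.038)·∏(1−qᵢ) over the active causes.
By total probability over the 4 (pest infestation, underwatering) configurations:
  P(wilting | ¬root rot) = 0.038*0.901*0.839 + 0.86532*0.901*0.161 + 0.86532*0.099*0.839 + 0.981145*0.099*0.161
        = 0.028726 + 0.125524 + 0.071874 + 0.015638 = 0.241762
Configurations with underwatering contribute 0.141162, so
  P(underwatering | wilting, ¬root rot) = 0.141162 / 0.241762 ≈ 0.584

Pr(underwatering | wilting, ¬root rot) ≈ 0.584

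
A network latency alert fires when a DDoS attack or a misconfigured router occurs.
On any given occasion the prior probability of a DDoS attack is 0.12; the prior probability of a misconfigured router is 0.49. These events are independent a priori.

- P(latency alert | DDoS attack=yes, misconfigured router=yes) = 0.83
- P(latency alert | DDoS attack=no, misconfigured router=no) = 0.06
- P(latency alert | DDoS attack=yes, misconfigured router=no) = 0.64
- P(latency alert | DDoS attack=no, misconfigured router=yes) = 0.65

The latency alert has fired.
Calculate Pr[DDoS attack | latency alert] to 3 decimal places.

Pr[DDoS attack | latency alert] ≈ 0.223

By total probability over the 4 (DDoS attack, misconfigured router) configurations:
  P(latency alert) = 0.06·0.88·0.51 + 0.65·0.88·0.49 + 0.64·0.12·0.51 + 0.83·0.12·0.49
        = 0.026928 + 0.280280 + 0.039168 + 0.048804 = 0.395180
The terms with DDoS attack present sum to 0.087972, so
  P(DDoS attack | latency alert) = 0.087972 / 0.395180 ≈ 0.223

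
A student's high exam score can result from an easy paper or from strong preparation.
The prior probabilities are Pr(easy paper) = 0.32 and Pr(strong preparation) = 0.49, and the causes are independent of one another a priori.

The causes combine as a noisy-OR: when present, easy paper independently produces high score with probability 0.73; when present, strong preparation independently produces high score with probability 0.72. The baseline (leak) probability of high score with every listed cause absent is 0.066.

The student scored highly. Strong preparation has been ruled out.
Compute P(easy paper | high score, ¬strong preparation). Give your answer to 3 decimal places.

P(easy paper | high score, ¬strong preparation) ≈ 0.842

Under noisy-OR, P(high score | causes) = 1 − (1−0.066)·∏(1−qᵢ) over the active causes.
Weight on easy paper=true, given the evidence: 0.74782×0.32 = 0.239302
The normalizing constant is 0.066×0.68 + 0.74782×0.32 = 0.284182
P(easy paper | high score, ¬strong preparation) = 0.239302/0.284182 ≈ 0.842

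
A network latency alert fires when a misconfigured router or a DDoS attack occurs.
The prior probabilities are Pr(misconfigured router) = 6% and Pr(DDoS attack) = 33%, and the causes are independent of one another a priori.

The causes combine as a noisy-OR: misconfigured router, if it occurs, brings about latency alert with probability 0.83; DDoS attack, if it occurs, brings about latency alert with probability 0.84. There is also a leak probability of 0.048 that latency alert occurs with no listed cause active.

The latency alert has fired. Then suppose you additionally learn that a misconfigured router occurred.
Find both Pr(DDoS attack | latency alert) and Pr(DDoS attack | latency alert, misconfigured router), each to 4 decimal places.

Under noisy-OR, P(latency alert | causes) = 1 − (1−0.048)·∏(1−qᵢ) over the active causes.
Weight on DDoS attack=true, given the evidence: 0.262950 + 0.019287 = 0.282237
Normalizer over all consistent configurations: 0.048×0.94×0.67 + 0.84768×0.94×0.33 + 0.83816×0.06×0.67 + 0.974106×0.06×0.33 = 0.346161
Posterior = 0.282237 / 0.346161 ≈ 0.8153

Now also conditioning on misconfigured router=true:
For the numerator, keep only DDoS attack=true terms: 0.974106×0.33 = 0.321455
Denominator P(latency alert | misconfigured router): 0.83816×0.67 + 0.974106×0.33 = 0.883022
P(DDoS attack | latency alert, misconfigured router) = 0.321455/0.883022 ≈ 0.3640
The drop from 0.8153 to 0.3640 is the explaining-away (discounting) effect.

Pr(DDoS attack | latency alert) ≈ 0.8153; Pr(DDoS attack | latency alert, misconfigured router) ≈ 0.3640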